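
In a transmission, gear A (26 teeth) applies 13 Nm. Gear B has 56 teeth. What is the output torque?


Given: N1 = 26, N2 = 56, T1 = 13 Nm
Using T2/T1 = N2/N1
T2 = T1 * N2 / N1
T2 = 13 * 56 / 26
T2 = 728 / 26
T2 = 28 Nm

28 Nm


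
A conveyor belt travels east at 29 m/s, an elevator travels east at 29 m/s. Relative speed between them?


Given: v_A = 29 m/s east, v_B = 29 m/s east
Both move in the same direction; relative speed = |v_A - v_B|
|29 - 29| = |0|
= 0 m/s

0 m/s


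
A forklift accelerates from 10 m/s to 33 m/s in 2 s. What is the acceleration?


Given: initial velocity v0 = 10 m/s, final velocity v = 33 m/s, time t = 2 s
Using a = (v - v0) / t
a = (33 - 10) / 2
a = 23 / 2
a = 23/2 m/s^2

23/2 m/s^2


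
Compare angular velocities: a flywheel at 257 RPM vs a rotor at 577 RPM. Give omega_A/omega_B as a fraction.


Given: RPM_A = 257, RPM_B = 577
omega = 2*pi*RPM/60, so omega_A/omega_B = RPM_A / RPM_B
omega_A/omega_B = 257 / 577
omega_A/omega_B = 257/577

257/577


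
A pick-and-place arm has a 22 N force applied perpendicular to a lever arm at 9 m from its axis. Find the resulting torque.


Given: F = 22 N, r = 9 m, angle = 90 deg (perpendicular)
Using tau = F * r * sin(90)
sin(90) = 1
tau = 22 * 9 * 1
tau = 198 Nm

198 Nm


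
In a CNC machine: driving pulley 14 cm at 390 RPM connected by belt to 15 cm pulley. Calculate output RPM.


Given: D1 = 14 cm, w1 = 390 RPM, D2 = 15 cm
Using D1*w1 = D2*w2
w2 = D1*w1 / D2
w2 = 14*390 / 15
w2 = 5460 / 15
w2 = 364 RPM

364 RPM


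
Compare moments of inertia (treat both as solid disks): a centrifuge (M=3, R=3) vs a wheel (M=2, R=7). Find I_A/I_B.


Given: M1=3 kg, R1=3 m, M2=2 kg, R2=7 m
For a disk: I = (1/2)*M*R^2, so I_A/I_B = (M1*R1^2)/(M2*R2^2)
M1*R1^2 = 3*9 = 27
M2*R2^2 = 2*49 = 98
I_A/I_B = 27/98 = 27/98

27/98


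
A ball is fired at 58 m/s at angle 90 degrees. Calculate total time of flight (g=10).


Given: v0 = 58 m/s, theta = 90 deg, g = 10 m/s^2
sin(90) = 1
Using T = 2*v0*sin(theta) / g
T = 2*58*1 / 10
T = 116 / 10
T = 58/5 s

58/5 s


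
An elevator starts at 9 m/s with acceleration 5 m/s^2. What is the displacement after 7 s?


Given: v0 = 9 m/s, a = 5 m/s^2, t = 7 s
Using s = v0*t + (1/2)*a*t^2
s = 9*7 + (1/2)*5*7^2
s = 63 + (1/2)*245
s = 63 + 245/2
s = 371/2

371/2 m


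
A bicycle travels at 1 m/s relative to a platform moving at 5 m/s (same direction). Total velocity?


Given: object velocity = 1 m/s, platform velocity = 5 m/s (same direction)
Using classical velocity addition: v_total = v_object + v_platform
v_total = 1 + 5
v_total = 6 m/s

6 m/s


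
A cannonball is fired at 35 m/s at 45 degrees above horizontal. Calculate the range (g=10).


Given: v0 = 35 m/s, theta = 45 deg, g = 10 m/s^2
sin(2*45) = sin(90) = 1
Using R = v0^2 * sin(2*theta) / g
R = 35^2 * 1 / 10
R = 1225 / 10
R = 245/2 m

245/2 m


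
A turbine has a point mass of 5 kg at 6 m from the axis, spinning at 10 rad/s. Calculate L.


Given: m = 5 kg, r = 6 m, omega = 10 rad/s
For a point mass: I = m*r^2
I = 5*6^2 = 5*36 = 180
L = I*omega = 180*10
L = 1800 kg*m^2/s

1800 kg*m^2/s


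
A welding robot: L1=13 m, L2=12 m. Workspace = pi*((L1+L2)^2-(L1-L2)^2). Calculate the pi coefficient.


Given: L1 = 13, L2 = 12
(L1+L2)^2 = (25)^2 = 625
(L1-L2)^2 = (1)^2 = 1
Difference = 625 - 1 = 624
This equals 4*L1*L2 = 4*13*12 = 624
Workspace area = 624*pi

624


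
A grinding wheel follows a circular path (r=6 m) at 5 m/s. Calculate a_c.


Given: v = 5 m/s, r = 6 m
Using a_c = v^2 / r
a_c = 5^2 / 6
a_c = 25 / 6
a_c = 25/6 m/s^2

25/6 m/s^2


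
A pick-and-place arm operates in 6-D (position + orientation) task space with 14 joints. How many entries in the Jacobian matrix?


Given: task space dimension = 6, joints = 14
Jacobian is a 6 x 14 matrix
Total entries = rows * columns
Total = 6 * 14
Total = 84

84


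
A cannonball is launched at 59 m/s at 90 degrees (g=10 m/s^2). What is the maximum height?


Given: v0 = 59 m/s, theta = 90 deg, g = 10 m/s^2
sin^2(90) = 1
Using H = v0^2 * sin^2(theta) / (2*g)
H = 59^2 * 1 / (2*10)
H = 3481 * 1 / 20
H = 3481 / 20
H = 3481/20 m

3481/20 m


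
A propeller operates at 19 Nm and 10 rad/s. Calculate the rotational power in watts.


Given: tau = 19 Nm, omega = 10 rad/s
Using P = tau * omega
P = 19 * 10
P = 190 W

190 W


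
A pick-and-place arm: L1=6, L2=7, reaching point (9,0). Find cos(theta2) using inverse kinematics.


Given: L1 = 6, L2 = 7, target (x, y) = (9, 0)
Using cos(theta2) = (x^2 + y^2 - L1^2 - L2^2) / (2*L1*L2)
x^2 + y^2 = 9^2 + 0 = 81
L1^2 + L2^2 = 36 + 49 = 85
Numerator = 81 - 85 = -4
Denominator = 2*6*7 = 84
cos(theta2) = -4/84 = -1/21

-1/21


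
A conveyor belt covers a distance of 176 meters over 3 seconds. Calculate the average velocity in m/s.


Given: distance d = 176 m, time t = 3 s
Using v = d / t
v = 176 / 3
v = 176/3 m/s

176/3 m/s


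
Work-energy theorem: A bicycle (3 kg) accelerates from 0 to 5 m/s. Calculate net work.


Given: m = 3 kg, v0 = 0 m/s, v = 5 m/s
Using W = (1/2)*m*(v^2 - v0^2)
v^2 = 5^2 = 25
v0^2 = 0^2 = 0
v^2 - v0^2 = 25 - 0 = 25
W = (1/2)*3*25 = 75/2 J

75/2 J


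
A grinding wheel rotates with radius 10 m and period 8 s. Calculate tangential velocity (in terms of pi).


Given: radius r = 10 m, period T = 8 s
Using v = 2*pi*r / T
v = 2*pi*10 / 8
v = 20*pi / 8
v = 5/2*pi m/s

5/2*pi m/s


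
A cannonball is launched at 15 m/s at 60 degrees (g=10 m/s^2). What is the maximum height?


Given: v0 = 15 m/s, theta = 60 deg, g = 10 m/s^2
sin^2(60) = 3/4
Using H = v0^2 * sin^2(theta) / (2*g)
H = 15^2 * 3/4 / (2*10)
H = 225 * 3/4 / 20
H = 675/4 / 20
H = 135/16 m

135/16 m


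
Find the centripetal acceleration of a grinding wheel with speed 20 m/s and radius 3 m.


Given: v = 20 m/s, r = 3 m
Using a_c = v^2 / r
a_c = 20^2 / 3
a_c = 400 / 3
a_c = 400/3 m/s^2

400/3 m/s^2


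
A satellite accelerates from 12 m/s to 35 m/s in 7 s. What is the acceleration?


Given: initial velocity v0 = 12 m/s, final velocity v = 35 m/s, time t = 7 s
Using a = (v - v0) / t
a = (35 - 12) / 7
a = 23 / 7
a = 23/7 m/s^2

23/7 m/s^2


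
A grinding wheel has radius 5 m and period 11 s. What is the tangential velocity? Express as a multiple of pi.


Given: radius r = 5 m, period T = 11 s
Using v = 2*pi*r / T
v = 2*pi*5 / 11
v = 10*pi / 11
v = 10/11*pi m/s

10/11*pi m/s


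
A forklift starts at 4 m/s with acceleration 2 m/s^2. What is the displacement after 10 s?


Given: v0 = 4 m/s, a = 2 m/s^2, t = 10 s
Using s = v0*t + (1/2)*a*t^2
s = 4*10 + (1/2)*2*10^2
s = 40 + (1/2)*200
s = 40 + 100
s = 140

140 m


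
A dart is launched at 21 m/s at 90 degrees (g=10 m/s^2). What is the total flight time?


Given: v0 = 21 m/s, theta = 90 deg, g = 10 m/s^2
sin(90) = 1
Using T = 2*v0*sin(theta) / g
T = 2*21*1 / 10
T = 42 / 10
T = 21/5 s

21/5 s


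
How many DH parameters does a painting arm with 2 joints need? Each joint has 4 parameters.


Given: 2 joints, 4 DH parameters per joint (d, theta, a, alpha)
Total DH parameters = number_of_joints * 4
Total = 2 * 4
Total = 8

8


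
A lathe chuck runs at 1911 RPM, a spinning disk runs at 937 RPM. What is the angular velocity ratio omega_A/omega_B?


Given: RPM_A = 1911, RPM_B = 937
omega = 2*pi*RPM/60, so omega_A/omega_B = RPM_A / RPM_B
omega_A/omega_B = 1911 / 937
omega_A/omega_B = 1911/937

1911/937


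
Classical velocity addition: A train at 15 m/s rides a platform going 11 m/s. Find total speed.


Given: object velocity = 15 m/s, platform velocity = 11 m/s (same direction)
Using classical velocity addition: v_total = v_object + v_platform
v_total = 15 + 11
v_total = 26 m/s

26 m/s


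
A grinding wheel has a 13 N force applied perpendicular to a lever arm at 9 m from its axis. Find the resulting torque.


Given: F = 13 N, r = 9 m, angle = 90 deg (perpendicular)
Using tau = F * r * sin(90)
sin(90) = 1
tau = 13 * 9 * 1
tau = 117 Nm

117 Nm


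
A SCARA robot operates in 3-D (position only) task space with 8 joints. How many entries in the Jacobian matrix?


Given: task space dimension = 3, joints = 8
Jacobian is a 3 x 8 matrix
Total entries = rows * columns
Total = 3 * 8
Total = 24

24


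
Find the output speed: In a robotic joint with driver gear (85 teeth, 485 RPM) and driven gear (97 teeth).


Given: N1 = 85 teeth, w1 = 485 RPM, N2 = 97 teeth
Using N1*w1 = N2*w2
w2 = N1*w1 / N2
w2 = 85*485 / 97
w2 = 41225 / 97
w2 = 425 RPM

425 RPM


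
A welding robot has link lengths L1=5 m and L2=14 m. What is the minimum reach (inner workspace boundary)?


Given: L1 = 5 m, L2 = 14 m
For a 2-link planar arm, min reach = |L1 - L2| (second link folded back)
Min reach = |5 - 14|
Min reach = 9 m

9 m


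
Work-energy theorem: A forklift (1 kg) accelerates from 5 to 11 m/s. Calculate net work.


Given: m = 1 kg, v0 = 5 m/s, v = 11 m/s
Using W = (1/2)*m*(v^2 - v0^2)
v^2 = 11^2 = 121
v0^2 = 5^2 = 25
v^2 - v0^2 = 121 - 25 = 96
W = (1/2)*1*96 = 48 J

48 J


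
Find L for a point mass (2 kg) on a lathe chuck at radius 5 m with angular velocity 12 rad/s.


Given: m = 2 kg, r = 5 m, omega = 12 rad/s
For a point mass: I = m*r^2
I = 2*5^2 = 2*25 = 50
L = I*omega = 50*12
L = 600 kg*m^2/s

600 kg*m^2/s


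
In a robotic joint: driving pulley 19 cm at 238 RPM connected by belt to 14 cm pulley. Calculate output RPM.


Given: D1 = 19 cm, w1 = 238 RPM, D2 = 14 cm
Using D1*w1 = D2*w2
w2 = D1*w1 / D2
w2 = 19*238 / 14
w2 = 4522 / 14
w2 = 323 RPM

323 RPM


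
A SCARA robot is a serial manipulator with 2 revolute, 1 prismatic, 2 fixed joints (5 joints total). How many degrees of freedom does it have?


Given: serial robot with 2 revolute, 1 prismatic, 2 fixed joints
DOF contribution per joint type: revolute=1, prismatic=1, spherical=3, fixed=0
DOF = 2*1 + 1*1 + 2*0
DOF = 3

3


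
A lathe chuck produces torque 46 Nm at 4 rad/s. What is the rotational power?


Given: tau = 46 Nm, omega = 4 rad/s
Using P = tau * omega
P = 46 * 4
P = 184 W

184 W


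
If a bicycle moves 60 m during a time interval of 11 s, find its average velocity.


Given: distance d = 60 m, time t = 11 s
Using v = d / t
v = 60 / 11
v = 60/11 m/s

60/11 m/s


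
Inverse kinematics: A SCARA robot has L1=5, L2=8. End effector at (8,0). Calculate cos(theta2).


Given: L1 = 5, L2 = 8, target (x, y) = (8, 0)
Using cos(theta2) = (x^2 + y^2 - L1^2 - L2^2) / (2*L1*L2)
x^2 + y^2 = 8^2 + 0 = 64
L1^2 + L2^2 = 25 + 64 = 89
Numerator = 64 - 89 = -25
Denominator = 2*5*8 = 80
cos(theta2) = -25/80 = -5/16

-5/16


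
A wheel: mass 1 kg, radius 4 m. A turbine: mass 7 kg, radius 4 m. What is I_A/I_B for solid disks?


Given: M1=1 kg, R1=4 m, M2=7 kg, R2=4 m
For a disk: I = (1/2)*M*R^2, so I_A/I_B = (M1*R1^2)/(M2*R2^2)
M1*R1^2 = 1*16 = 16
M2*R2^2 = 7*16 = 112
I_A/I_B = 16/112 = 1/7

1/7


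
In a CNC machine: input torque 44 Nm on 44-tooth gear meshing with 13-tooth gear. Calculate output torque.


Given: N1 = 44, N2 = 13, T1 = 44 Nm
Using T2/T1 = N2/N1
T2 = T1 * N2 / N1
T2 = 44 * 13 / 44
T2 = 572 / 44
T2 = 13 Nm

13 Nm


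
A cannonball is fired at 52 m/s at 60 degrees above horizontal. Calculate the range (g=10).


Given: v0 = 52 m/s, theta = 60 deg, g = 10 m/s^2
sin(2*60) = sin(120) = sqrt(3)/2
Using R = v0^2 * sin(2*theta) / g
R = 52^2 * (sqrt(3)/2) / 10
R = 2704 * sqrt(3) / 20
R = 676/5*sqrt(3) m

676/5*sqrt(3) m


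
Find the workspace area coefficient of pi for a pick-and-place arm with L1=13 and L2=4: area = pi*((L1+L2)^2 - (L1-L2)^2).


Given: L1 = 13, L2 = 4
(L1+L2)^2 = (17)^2 = 289
(L1-L2)^2 = (9)^2 = 81
Difference = 289 - 81 = 208
This equals 4*L1*L2 = 4*13*4 = 208
Workspace area = 208*pi

208


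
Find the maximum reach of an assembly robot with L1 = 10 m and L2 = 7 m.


Given: L1 = 10 m, L2 = 7 m
For a 2-link planar arm, max reach = L1 + L2 (fully extended)
Max reach = 10 + 7
Max reach = 17 m

17 m


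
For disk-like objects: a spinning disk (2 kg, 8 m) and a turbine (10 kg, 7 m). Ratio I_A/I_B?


Given: M1=2 kg, R1=8 m, M2=10 kg, R2=7 m
For a disk: I = (1/2)*M*R^2, so I_A/I_B = (M1*R1^2)/(M2*R2^2)
M1*R1^2 = 2*64 = 128
M2*R2^2 = 10*49 = 490
I_A/I_B = 128/490 = 64/245

64/245


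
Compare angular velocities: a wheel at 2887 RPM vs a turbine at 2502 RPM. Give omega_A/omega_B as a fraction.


Given: RPM_A = 2887, RPM_B = 2502
omega = 2*pi*RPM/60, so omega_A/omega_B = RPM_A / RPM_B
omega_A/omega_B = 2887 / 2502
omega_A/omega_B = 2887/2502

2887/2502


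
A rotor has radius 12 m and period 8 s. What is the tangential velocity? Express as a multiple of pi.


Given: radius r = 12 m, period T = 8 s
Using v = 2*pi*r / T
v = 2*pi*12 / 8
v = 24*pi / 8
v = 3*pi m/s

3*pi m/s


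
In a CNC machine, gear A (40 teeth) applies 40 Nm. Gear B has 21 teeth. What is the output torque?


Given: N1 = 40, N2 = 21, T1 = 40 Nm
Using T2/T1 = N2/N1
T2 = T1 * N2 / N1
T2 = 40 * 21 / 40
T2 = 840 / 40
T2 = 21 Nm

21 Nm


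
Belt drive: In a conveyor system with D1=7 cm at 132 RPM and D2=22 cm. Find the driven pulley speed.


Given: D1 = 7 cm, w1 = 132 RPM, D2 = 22 cm
Using D1*w1 = D2*w2
w2 = D1*w1 / D2
w2 = 7*132 / 22
w2 = 924 / 22
w2 = 42 RPM

42 RPM


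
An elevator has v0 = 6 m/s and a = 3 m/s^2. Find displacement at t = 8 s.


Given: v0 = 6 m/s, a = 3 m/s^2, t = 8 s
Using s = v0*t + (1/2)*a*t^2
s = 6*8 + (1/2)*3*8^2
s = 48 + (1/2)*192
s = 48 + 96
s = 144

144 m


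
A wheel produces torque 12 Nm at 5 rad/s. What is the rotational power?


Given: tau = 12 Nm, omega = 5 rad/s
Using P = tau * omega
P = 12 * 5
P = 60 W

60 W


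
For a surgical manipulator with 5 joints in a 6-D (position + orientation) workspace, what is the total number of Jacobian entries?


Given: task space dimension = 6, joints = 5
Jacobian is a 6 x 5 matrix
Total entries = rows * columns
Total = 6 * 5
Total = 30

30


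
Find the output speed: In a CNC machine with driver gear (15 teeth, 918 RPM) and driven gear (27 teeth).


Given: N1 = 15 teeth, w1 = 918 RPM, N2 = 27 teeth
Using N1*w1 = N2*w2
w2 = N1*w1 / N2
w2 = 15*918 / 27
w2 = 13770 / 27
w2 = 510 RPM

510 RPM


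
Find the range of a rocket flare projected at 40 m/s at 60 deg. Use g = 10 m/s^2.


Given: v0 = 40 m/s, theta = 60 deg, g = 10 m/s^2
sin(2*60) = sin(120) = sqrt(3)/2
Using R = v0^2 * sin(2*theta) / g
R = 40^2 * (sqrt(3)/2) / 10
R = 1600 * sqrt(3) / 20
R = 80*sqrt(3) m

80*sqrt(3) m


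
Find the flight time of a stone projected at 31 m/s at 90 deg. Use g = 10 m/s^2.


Given: v0 = 31 m/s, theta = 90 deg, g = 10 m/s^2
sin(90) = 1
Using T = 2*v0*sin(theta) / g
T = 2*31*1 / 10
T = 62 / 10
T = 31/5 s

31/5 s


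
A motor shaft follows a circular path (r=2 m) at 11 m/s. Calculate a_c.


Given: v = 11 m/s, r = 2 m
Using a_c = v^2 / r
a_c = 11^2 / 2
a_c = 121 / 2
a_c = 121/2 m/s^2

121/2 m/s^2


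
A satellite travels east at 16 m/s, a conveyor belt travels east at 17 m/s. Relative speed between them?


Given: v_A = 16 m/s east, v_B = 17 m/s east
Both move in the same direction; relative speed = |v_A - v_B|
|16 - 17| = |-1|
= 1 m/s

1 m/s


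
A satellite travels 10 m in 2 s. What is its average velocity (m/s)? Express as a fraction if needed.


Given: distance d = 10 m, time t = 2 s
Using v = d / t
v = 10 / 2
v = 5 m/s

5 m/s


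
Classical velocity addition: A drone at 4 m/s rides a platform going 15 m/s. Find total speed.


Given: object velocity = 4 m/s, platform velocity = 15 m/s (same direction)
Using classical velocity addition: v_total = v_object + v_platform
v_total = 4 + 15
v_total = 19 m/s

19 m/s


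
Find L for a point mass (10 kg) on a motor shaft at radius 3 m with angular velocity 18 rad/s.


Given: m = 10 kg, r = 3 m, omega = 18 rad/s
For a point mass: I = m*r^2
I = 10*3^2 = 10*9 = 90
L = I*omega = 90*18
L = 1620 kg*m^2/s

1620 kg*m^2/s


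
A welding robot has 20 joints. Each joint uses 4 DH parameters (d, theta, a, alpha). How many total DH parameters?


Given: 20 joints, 4 DH parameters per joint (d, theta, a, alpha)
Total DH parameters = number_of_joints * 4
Total = 20 * 4
Total = 80

80


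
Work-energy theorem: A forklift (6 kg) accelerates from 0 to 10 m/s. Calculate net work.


Given: m = 6 kg, v0 = 0 m/s, v = 10 m/s
Using W = (1/2)*m*(v^2 - v0^2)
v^2 = 10^2 = 100
v0^2 = 0^2 = 0
v^2 - v0^2 = 100 - 0 = 100
W = (1/2)*6*100 = 300 J

300 J


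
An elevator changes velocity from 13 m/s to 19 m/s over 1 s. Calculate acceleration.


Given: initial velocity v0 = 13 m/s, final velocity v = 19 m/s, time t = 1 s
Using a = (v - v0) / t
a = (19 - 13) / 1
a = 6 / 1
a = 6 m/s^2

6 m/s^2


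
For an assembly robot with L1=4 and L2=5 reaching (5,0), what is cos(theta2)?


Given: L1 = 4, L2 = 5, target (x, y) = (5, 0)
Using cos(theta2) = (x^2 + y^2 - L1^2 - L2^2) / (2*L1*L2)
x^2 + y^2 = 5^2 + 0 = 25
L1^2 + L2^2 = 16 + 25 = 41
Numerator = 25 - 41 = -16
Denominator = 2*4*5 = 40
cos(theta2) = -16/40 = -2/5

-2/5


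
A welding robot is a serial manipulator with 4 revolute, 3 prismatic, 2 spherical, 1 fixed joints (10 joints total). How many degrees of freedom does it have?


Given: serial robot with 4 revolute, 3 prismatic, 2 spherical, 1 fixed joints
DOF contribution per joint type: revolute=1, prismatic=1, spherical=3, fixed=0
DOF = 4*1 + 3*1 + 2*3 + 1*0
DOF = 13

13


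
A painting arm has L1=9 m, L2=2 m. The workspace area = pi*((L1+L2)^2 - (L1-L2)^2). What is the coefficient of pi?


Given: L1 = 9, L2 = 2
(L1+L2)^2 = (11)^2 = 121
(L1-L2)^2 = (7)^2 = 49
Difference = 121 - 49 = 72
This equals 4*L1*L2 = 4*9*2 = 72
Workspace area = 72*pi

72


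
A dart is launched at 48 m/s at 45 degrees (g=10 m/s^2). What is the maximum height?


Given: v0 = 48 m/s, theta = 45 deg, g = 10 m/s^2
sin^2(45) = 1/2
Using H = v0^2 * sin^2(theta) / (2*g)
H = 48^2 * 1/2 / (2*10)
H = 2304 * 1/2 / 20
H = 1152 / 20
H = 288/5 m

288/5 m


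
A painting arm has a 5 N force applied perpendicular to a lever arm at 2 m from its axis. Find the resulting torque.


Given: F = 5 N, r = 2 m, angle = 90 deg (perpendicular)
Using tau = F * r * sin(90)
sin(90) = 1
tau = 5 * 2 * 1
tau = 10 Nm

10 Nm


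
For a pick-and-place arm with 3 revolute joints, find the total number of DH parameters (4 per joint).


Given: 3 joints, 4 DH parameters per joint (d, theta, a, alpha)
Total DH parameters = number_of_joints * 4
Total = 3 * 4
Total = 12

12


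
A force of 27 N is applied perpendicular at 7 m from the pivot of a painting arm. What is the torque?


Given: F = 27 N, r = 7 m, angle = 90 deg (perpendicular)
Using tau = F * r * sin(90)
sin(90) = 1
tau = 27 * 7 * 1
tau = 189 Nm

189 Nm


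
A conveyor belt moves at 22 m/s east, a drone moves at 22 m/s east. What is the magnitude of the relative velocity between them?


Given: v_A = 22 m/s east, v_B = 22 m/s east
Both move in the same direction; relative speed = |v_A - v_B|
|22 - 22| = |0|
= 0 m/s

0 m/s


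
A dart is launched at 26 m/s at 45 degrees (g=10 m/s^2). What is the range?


Given: v0 = 26 m/s, theta = 45 deg, g = 10 m/s^2
sin(2*45) = sin(90) = 1
Using R = v0^2 * sin(2*theta) / g
R = 26^2 * 1 / 10
R = 676 / 10
R = 338/5 m

338/5 m


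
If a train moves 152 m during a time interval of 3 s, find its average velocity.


Given: distance d = 152 m, time t = 3 s
Using v = d / t
v = 152 / 3
v = 152/3 m/s

152/3 m/s


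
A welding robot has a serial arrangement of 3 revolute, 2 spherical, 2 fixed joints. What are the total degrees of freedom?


Given: serial robot with 3 revolute, 2 spherical, 2 fixed joints
DOF contribution per joint type: revolute=1, prismatic=1, spherical=3, fixed=0
DOF = 3*1 + 2*3 + 2*0
DOF = 9

9


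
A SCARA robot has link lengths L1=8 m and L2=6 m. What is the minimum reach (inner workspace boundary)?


Given: L1 = 8 m, L2 = 6 m
For a 2-link planar arm, min reach = |L1 - L2| (second link folded back)
Min reach = |8 - 6|
Min reach = 2 m

2 m


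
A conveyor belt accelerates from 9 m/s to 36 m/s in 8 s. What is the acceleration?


Given: initial velocity v0 = 9 m/s, final velocity v = 36 m/s, time t = 8 s
Using a = (v - v0) / t
a = (36 - 9) / 8
a = 27 / 8
a = 27/8 m/s^2

27/8 m/s^2


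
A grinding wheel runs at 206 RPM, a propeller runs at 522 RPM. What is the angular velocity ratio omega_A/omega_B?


Given: RPM_A = 206, RPM_B = 522
omega = 2*pi*RPM/60, so omega_A/omega_B = RPM_A / RPM_B
omega_A/omega_B = 206 / 522
omega_A/omega_B = 103/261

103/261


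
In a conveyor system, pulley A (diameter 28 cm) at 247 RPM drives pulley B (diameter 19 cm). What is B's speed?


Given: D1 = 28 cm, w1 = 247 RPM, D2 = 19 cm
Using D1*w1 = D2*w2
w2 = D1*w1 / D2
w2 = 28*247 / 19
w2 = 6916 / 19
w2 = 364 RPM

364 RPM


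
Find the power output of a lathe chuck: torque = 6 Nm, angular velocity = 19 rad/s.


Given: tau = 6 Nm, omega = 19 rad/s
Using P = tau * omega
P = 6 * 19
P = 114 W

114 W


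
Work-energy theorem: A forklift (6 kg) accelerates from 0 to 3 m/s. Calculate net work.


Given: m = 6 kg, v0 = 0 m/s, v = 3 m/s
Using W = (1/2)*m*(v^2 - v0^2)
v^2 = 3^2 = 9
v0^2 = 0^2 = 0
v^2 - v0^2 = 9 - 0 = 9
W = (1/2)*6*9 = 27 J

27 J


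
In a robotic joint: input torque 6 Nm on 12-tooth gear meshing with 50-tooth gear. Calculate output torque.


Given: N1 = 12, N2 = 50, T1 = 6 Nm
Using T2/T1 = N2/N1
T2 = T1 * N2 / N1
T2 = 6 * 50 / 12
T2 = 300 / 12
T2 = 25 Nm

25 Nm


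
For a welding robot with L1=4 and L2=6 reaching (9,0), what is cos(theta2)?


Given: L1 = 4, L2 = 6, target (x, y) = (9, 0)
Using cos(theta2) = (x^2 + y^2 - L1^2 - L2^2) / (2*L1*L2)
x^2 + y^2 = 9^2 + 0 = 81
L1^2 + L2^2 = 16 + 36 = 52
Numerator = 81 - 52 = 29
Denominator = 2*4*6 = 48
cos(theta2) = 29/48 = 29/48

29/48


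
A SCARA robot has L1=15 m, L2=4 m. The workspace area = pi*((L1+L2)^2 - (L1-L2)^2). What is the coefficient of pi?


Given: L1 = 15, L2 = 4
(L1+L2)^2 = (19)^2 = 361
(L1-L2)^2 = (11)^2 = 121
Difference = 361 - 121 = 240
This equals 4*L1*L2 = 4*15*4 = 240
Workspace area = 240*pi

240


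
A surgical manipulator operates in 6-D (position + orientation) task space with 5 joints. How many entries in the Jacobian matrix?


Given: task space dimension = 6, joints = 5
Jacobian is a 6 x 5 matrix
Total entries = rows * columns
Total = 6 * 5
Total = 30

30


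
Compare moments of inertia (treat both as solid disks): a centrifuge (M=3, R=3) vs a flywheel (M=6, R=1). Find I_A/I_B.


Given: M1=3 kg, R1=3 m, M2=6 kg, R2=1 m
For a disk: I = (1/2)*M*R^2, so I_A/I_B = (M1*R1^2)/(M2*R2^2)
M1*R1^2 = 3*9 = 27
M2*R2^2 = 6*1 = 6
I_A/I_B = 27/6 = 9/2

9/2


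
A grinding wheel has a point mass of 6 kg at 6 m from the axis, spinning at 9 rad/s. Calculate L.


Given: m = 6 kg, r = 6 m, omega = 9 rad/s
For a point mass: I = m*r^2
I = 6*6^2 = 6*36 = 216
L = I*omega = 216*9
L = 1944 kg*m^2/s

1944 kg*m^2/s


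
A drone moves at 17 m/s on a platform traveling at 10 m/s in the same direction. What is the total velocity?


Given: object velocity = 17 m/s, platform velocity = 10 m/s (same direction)
Using classical velocity addition: v_total = v_object + v_platform
v_total = 17 + 10
v_total = 27 m/s

27 m/s


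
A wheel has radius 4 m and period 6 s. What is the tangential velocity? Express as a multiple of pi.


Given: radius r = 4 m, period T = 6 s
Using v = 2*pi*r / T
v = 2*pi*4 / 6
v = 8*pi / 6
v = 4/3*pi m/s

4/3*pi m/s


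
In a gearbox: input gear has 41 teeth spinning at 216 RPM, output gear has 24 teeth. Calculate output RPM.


Given: N1 = 41 teeth, w1 = 216 RPM, N2 = 24 teeth
Using N1*w1 = N2*w2
w2 = N1*w1 / N2
w2 = 41*216 / 24
w2 = 8856 / 24
w2 = 369 RPM

369 RPM


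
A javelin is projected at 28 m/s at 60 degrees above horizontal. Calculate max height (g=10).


Given: v0 = 28 m/s, theta = 60 deg, g = 10 m/s^2
sin^2(60) = 3/4
Using H = v0^2 * sin^2(theta) / (2*g)
H = 28^2 * 3/4 / (2*10)
H = 784 * 3/4 / 20
H = 588 / 20
H = 147/5 m

147/5 m


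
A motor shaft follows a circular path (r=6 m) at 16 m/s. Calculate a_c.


Given: v = 16 m/s, r = 6 m
Using a_c = v^2 / r
a_c = 16^2 / 6
a_c = 256 / 6
a_c = 128/3 m/s^2

128/3 m/s^2


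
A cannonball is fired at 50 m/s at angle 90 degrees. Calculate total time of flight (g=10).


Given: v0 = 50 m/s, theta = 90 deg, g = 10 m/s^2
sin(90) = 1
Using T = 2*v0*sin(theta) / g
T = 2*50*1 / 10
T = 100 / 10
T = 10 s

10 s


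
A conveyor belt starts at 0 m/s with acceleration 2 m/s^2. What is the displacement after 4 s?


Given: v0 = 0 m/s, a = 2 m/s^2, t = 4 s
Using s = v0*t + (1/2)*a*t^2
s = 0*4 + (1/2)*2*4^2
s = 0 + (1/2)*32
s = 0 + 16
s = 16

16 m


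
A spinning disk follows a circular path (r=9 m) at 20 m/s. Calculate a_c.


Given: v = 20 m/s, r = 9 m
Using a_c = v^2 / r
a_c = 20^2 / 9
a_c = 400 / 9
a_c = 400/9 m/s^2

400/9 m/s^2


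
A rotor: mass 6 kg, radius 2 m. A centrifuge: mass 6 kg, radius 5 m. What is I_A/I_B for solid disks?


Given: M1=6 kg, R1=2 m, M2=6 kg, R2=5 m
For a disk: I = (1/2)*M*R^2, so I_A/I_B = (M1*R1^2)/(M2*R2^2)
M1*R1^2 = 6*4 = 24
M2*R2^2 = 6*25 = 150
I_A/I_B = 24/150 = 4/25

4/25


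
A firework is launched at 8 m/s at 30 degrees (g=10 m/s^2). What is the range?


Given: v0 = 8 m/s, theta = 30 deg, g = 10 m/s^2
sin(2*30) = sin(60) = sqrt(3)/2
Using R = v0^2 * sin(2*theta) / g
R = 8^2 * (sqrt(3)/2) / 10
R = 64 * sqrt(3) / 20
R = 16/5*sqrt(3) m

16/5*sqrt(3) m


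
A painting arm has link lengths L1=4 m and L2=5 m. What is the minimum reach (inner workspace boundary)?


Given: L1 = 4 m, L2 = 5 m
For a 2-link planar arm, min reach = |L1 - L2| (second link folded back)
Min reach = |4 - 5|
Min reach = 1 m

1 m


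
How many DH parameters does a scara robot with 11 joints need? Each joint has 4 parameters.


Given: 11 joints, 4 DH parameters per joint (d, theta, a, alpha)
Total DH parameters = number_of_joints * 4
Total = 11 * 4
Total = 44

44


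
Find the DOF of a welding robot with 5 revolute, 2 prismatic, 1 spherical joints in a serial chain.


Given: serial robot with 5 revolute, 2 prismatic, 1 spherical joints
DOF contribution per joint type: revolute=1, prismatic=1, spherical=3, fixed=0
DOF = 5*1 + 2*1 + 1*3
DOF = 10

10


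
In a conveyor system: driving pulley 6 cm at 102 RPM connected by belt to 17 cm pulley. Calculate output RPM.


Given: D1 = 6 cm, w1 = 102 RPM, D2 = 17 cm
Using D1*w1 = D2*w2
w2 = D1*w1 / D2
w2 = 6*102 / 17
w2 = 612 / 17
w2 = 36 RPM

36 RPM


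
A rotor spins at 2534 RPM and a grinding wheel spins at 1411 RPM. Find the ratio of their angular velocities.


Given: RPM_A = 2534, RPM_B = 1411
omega = 2*pi*RPM/60, so omega_A/omega_B = RPM_A / RPM_B
omega_A/omega_B = 2534 / 1411
omega_A/omega_B = 2534/1411

2534/1411


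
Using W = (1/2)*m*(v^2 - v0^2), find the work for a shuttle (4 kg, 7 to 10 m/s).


Given: m = 4 kg, v0 = 7 m/s, v = 10 m/s
Using W = (1/2)*m*(v^2 - v0^2)
v^2 = 10^2 = 100
v0^2 = 7^2 = 49
v^2 - v0^2 = 100 - 49 = 51
W = (1/2)*4*51 = 102 J

102 J


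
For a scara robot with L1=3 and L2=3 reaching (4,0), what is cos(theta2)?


Given: L1 = 3, L2 = 3, target (x, y) = (4, 0)
Using cos(theta2) = (x^2 + y^2 - L1^2 - L2^2) / (2*L1*L2)
x^2 + y^2 = 4^2 + 0 = 16
L1^2 + L2^2 = 9 + 9 = 18
Numerator = 16 - 18 = -2
Denominator = 2*3*3 = 18
cos(theta2) = -2/18 = -1/9

-1/9


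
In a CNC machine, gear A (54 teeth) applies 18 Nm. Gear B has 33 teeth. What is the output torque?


Given: N1 = 54, N2 = 33, T1 = 18 Nm
Using T2/T1 = N2/N1
T2 = T1 * N2 / N1
T2 = 18 * 33 / 54
T2 = 594 / 54
T2 = 11 Nm

11 Nm


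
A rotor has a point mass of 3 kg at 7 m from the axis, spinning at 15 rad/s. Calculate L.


Given: m = 3 kg, r = 7 m, omega = 15 rad/s
For a point mass: I = m*r^2
I = 3*7^2 = 3*49 = 147
L = I*omega = 147*15
L = 2205 kg*m^2/s

2205 kg*m^2/s


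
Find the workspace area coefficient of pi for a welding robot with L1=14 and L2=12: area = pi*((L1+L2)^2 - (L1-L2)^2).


Given: L1 = 14, L2 = 12
(L1+L2)^2 = (26)^2 = 676
(L1-L2)^2 = (2)^2 = 4
Difference = 676 - 4 = 672
This equals 4*L1*L2 = 4*14*12 = 672
Workspace area = 672*pi

672


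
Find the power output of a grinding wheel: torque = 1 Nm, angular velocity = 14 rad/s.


Given: tau = 1 Nm, omega = 14 rad/s
Using P = tau * omega
P = 1 * 14
P = 14 W

14 W


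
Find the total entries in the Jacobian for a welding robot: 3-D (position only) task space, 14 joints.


Given: task space dimension = 3, joints = 14
Jacobian is a 3 x 14 matrix
Total entries = rows * columns
Total = 3 * 14
Total = 42

42


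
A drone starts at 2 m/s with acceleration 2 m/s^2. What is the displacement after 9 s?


Given: v0 = 2 m/s, a = 2 m/s^2, t = 9 s
Using s = v0*t + (1/2)*a*t^2
s = 2*9 + (1/2)*2*9^2
s = 18 + (1/2)*162
s = 18 + 81
s = 99

99 m


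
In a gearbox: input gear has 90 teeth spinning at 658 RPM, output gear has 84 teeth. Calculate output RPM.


Given: N1 = 90 teeth, w1 = 658 RPM, N2 = 84 teeth
Using N1*w1 = N2*w2
w2 = N1*w1 / N2
w2 = 90*658 / 84
w2 = 59220 / 84
w2 = 705 RPM

705 RPM


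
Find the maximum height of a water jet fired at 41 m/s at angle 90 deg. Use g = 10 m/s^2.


Given: v0 = 41 m/s, theta = 90 deg, g = 10 m/s^2
sin^2(90) = 1
Using H = v0^2 * sin^2(theta) / (2*g)
H = 41^2 * 1 / (2*10)
H = 1681 * 1 / 20
H = 1681 / 20
H = 1681/20 m

1681/20 m


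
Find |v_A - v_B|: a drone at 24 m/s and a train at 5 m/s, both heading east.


Given: v_A = 24 m/s east, v_B = 5 m/s east
Both move in the same direction; relative speed = |v_A - v_B|
|24 - 5| = |19|
= 19 m/s

19 m/s


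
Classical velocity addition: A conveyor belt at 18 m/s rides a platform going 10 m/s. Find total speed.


Given: object velocity = 18 m/s, platform velocity = 10 m/s (same direction)
Using classical velocity addition: v_total = v_object + v_platform
v_total = 18 + 10
v_total = 28 m/s

28 m/s


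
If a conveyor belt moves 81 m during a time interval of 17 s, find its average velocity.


Given: distance d = 81 m, time t = 17 s
Using v = d / t
v = 81 / 17
v = 81/17 m/s

81/17 m/s


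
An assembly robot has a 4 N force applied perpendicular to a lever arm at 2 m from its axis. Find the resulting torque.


Given: F = 4 N, r = 2 m, angle = 90 deg (perpendicular)
Using tau = F * r * sin(90)
sin(90) = 1
tau = 4 * 2 * 1
tau = 8 Nm

8 Nm


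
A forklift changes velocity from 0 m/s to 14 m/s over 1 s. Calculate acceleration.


Given: initial velocity v0 = 0 m/s, final velocity v = 14 m/s, time t = 1 s
Using a = (v - v0) / t
a = (14 - 0) / 1
a = 14 / 1
a = 14 m/s^2

14 m/s^2


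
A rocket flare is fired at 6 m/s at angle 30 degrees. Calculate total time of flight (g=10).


Given: v0 = 6 m/s, theta = 30 deg, g = 10 m/s^2
sin(30) = 1/2
Using T = 2*v0*sin(theta) / g
T = 2*6*1/2 / 10
T = 6 / 10
T = 3/5 s

3/5 s


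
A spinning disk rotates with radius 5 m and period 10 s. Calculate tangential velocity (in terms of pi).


Given: radius r = 5 m, period T = 10 s
Using v = 2*pi*r / T
v = 2*pi*5 / 10
v = 10*pi / 10
v = 1*pi m/s

1*pi m/s


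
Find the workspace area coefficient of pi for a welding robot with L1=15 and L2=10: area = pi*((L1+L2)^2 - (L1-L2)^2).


Given: L1 = 15, L2 = 10
(L1+L2)^2 = (25)^2 = 625
(L1-L2)^2 = (5)^2 = 25
Difference = 625 - 25 = 600
This equals 4*L1*L2 = 4*15*10 = 600
Workspace area = 600*pi

600


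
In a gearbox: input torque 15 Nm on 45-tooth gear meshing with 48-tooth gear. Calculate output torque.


Given: N1 = 45, N2 = 48, T1 = 15 Nm
Using T2/T1 = N2/N1
T2 = T1 * N2 / N1
T2 = 15 * 48 / 45
T2 = 720 / 45
T2 = 16 Nm

16 Nm


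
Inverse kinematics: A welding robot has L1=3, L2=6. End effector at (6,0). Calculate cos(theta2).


Given: L1 = 3, L2 = 6, target (x, y) = (6, 0)
Using cos(theta2) = (x^2 + y^2 - L1^2 - L2^2) / (2*L1*L2)
x^2 + y^2 = 6^2 + 0 = 36
L1^2 + L2^2 = 9 + 36 = 45
Numerator = 36 - 45 = -9
Denominator = 2*3*6 = 36
cos(theta2) = -9/36 = -1/4

-1/4


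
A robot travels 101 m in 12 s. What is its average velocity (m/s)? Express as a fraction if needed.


Given: distance d = 101 m, time t = 12 s
Using v = d / t
v = 101 / 12
v = 101/12 m/s

101/12 m/s


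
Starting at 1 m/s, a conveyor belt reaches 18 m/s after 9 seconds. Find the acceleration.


Given: initial velocity v0 = 1 m/s, final velocity v = 18 m/s, time t = 9 s
Using a = (v - v0) / t
a = (18 - 1) / 9
a = 17 / 9
a = 17/9 m/s^2

17/9 m/s^2


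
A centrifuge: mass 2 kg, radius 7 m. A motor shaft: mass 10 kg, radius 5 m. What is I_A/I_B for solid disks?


Given: M1=2 kg, R1=7 m, M2=10 kg, R2=5 m
For a disk: I = (1/2)*M*R^2, so I_A/I_B = (M1*R1^2)/(M2*R2^2)
M1*R1^2 = 2*49 = 98
M2*R2^2 = 10*25 = 250
I_A/I_B = 98/250 = 49/125

49/125


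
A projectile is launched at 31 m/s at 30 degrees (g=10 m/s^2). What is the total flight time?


Given: v0 = 31 m/s, theta = 30 deg, g = 10 m/s^2
sin(30) = 1/2
Using T = 2*v0*sin(theta) / g
T = 2*31*1/2 / 10
T = 31 / 10
T = 31/10 s

31/10 s


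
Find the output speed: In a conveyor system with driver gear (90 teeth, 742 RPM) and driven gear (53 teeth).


Given: N1 = 90 teeth, w1 = 742 RPM, N2 = 53 teeth
Using N1*w1 = N2*w2
w2 = N1*w1 / N2
w2 = 90*742 / 53
w2 = 66780 / 53
w2 = 1260 RPM

1260 RPM


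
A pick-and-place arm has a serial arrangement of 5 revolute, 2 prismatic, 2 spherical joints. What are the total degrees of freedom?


Given: serial robot with 5 revolute, 2 prismatic, 2 spherical joints
DOF contribution per joint type: revolute=1, prismatic=1, spherical=3, fixed=0
DOF = 5*1 + 2*1 + 2*3
DOF = 13

13


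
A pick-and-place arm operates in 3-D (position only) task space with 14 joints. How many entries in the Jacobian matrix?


Given: task space dimension = 3, joints = 14
Jacobian is a 3 x 14 matrix
Total entries = rows * columns
Total = 3 * 14
Total = 42

42


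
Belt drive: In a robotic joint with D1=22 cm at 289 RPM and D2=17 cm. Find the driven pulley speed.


Given: D1 = 22 cm, w1 = 289 RPM, D2 = 17 cm
Using D1*w1 = D2*w2
w2 = D1*w1 / D2
w2 = 22*289 / 17
w2 = 6358 / 17
w2 = 374 RPM

374 RPM


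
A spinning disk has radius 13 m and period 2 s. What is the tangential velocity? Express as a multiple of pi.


Given: radius r = 13 m, period T = 2 s
Using v = 2*pi*r / T
v = 2*pi*13 / 2
v = 26*pi / 2
v = 13*pi m/s

13*pi m/s


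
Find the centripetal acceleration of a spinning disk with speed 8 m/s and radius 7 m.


Given: v = 8 m/s, r = 7 m
Using a_c = v^2 / r
a_c = 8^2 / 7
a_c = 64 / 7
a_c = 64/7 m/s^2

64/7 m/s^2


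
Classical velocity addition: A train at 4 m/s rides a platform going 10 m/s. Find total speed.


Given: object velocity = 4 m/s, platform velocity = 10 m/s (same direction)
Using classical velocity addition: v_total = v_object + v_platform
v_total = 4 + 10
v_total = 14 m/s

14 m/s


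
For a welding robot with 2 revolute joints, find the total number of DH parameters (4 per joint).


Given: 2 joints, 4 DH parameters per joint (d, theta, a, alpha)
Total DH parameters = number_of_joints * 4
Total = 2 * 4
Total = 8

8


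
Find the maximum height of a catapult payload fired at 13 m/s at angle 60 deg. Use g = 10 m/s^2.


Given: v0 = 13 m/s, theta = 60 deg, g = 10 m/s^2
sin^2(60) = 3/4
Using H = v0^2 * sin^2(theta) / (2*g)
H = 13^2 * 3/4 / (2*10)
H = 169 * 3/4 / 20
H = 507/4 / 20
H = 507/80 m

507/80 m


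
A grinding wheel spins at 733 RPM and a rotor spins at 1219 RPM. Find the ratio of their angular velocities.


Given: RPM_A = 733, RPM_B = 1219
omega = 2*pi*RPM/60, so omega_A/omega_B = RPM_A / RPM_B
omega_A/omega_B = 733 / 1219
omega_A/omega_B = 733/1219

733/1219


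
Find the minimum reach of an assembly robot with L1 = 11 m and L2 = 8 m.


Given: L1 = 11 m, L2 = 8 m
For a 2-link planar arm, min reach = |L1 - L2| (second link folded back)
Min reach = |11 - 8|
Min reach = 3 m

3 m


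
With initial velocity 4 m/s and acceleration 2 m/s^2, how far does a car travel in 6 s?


Given: v0 = 4 m/s, a = 2 m/s^2, t = 6 s
Using s = v0*t + (1/2)*a*t^2
s = 4*6 + (1/2)*2*6^2
s = 24 + (1/2)*72
s = 24 + 36
s = 60

60 m


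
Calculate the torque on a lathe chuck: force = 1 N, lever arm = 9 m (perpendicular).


Given: F = 1 N, r = 9 m, angle = 90 deg (perpendicular)
Using tau = F * r * sin(90)
sin(90) = 1
tau = 1 * 9 * 1
tau = 9 Nm

9 Nm


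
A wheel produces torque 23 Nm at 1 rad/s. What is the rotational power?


Given: tau = 23 Nm, omega = 1 rad/s
Using P = tau * omega
P = 23 * 1
P = 23 W

23 W


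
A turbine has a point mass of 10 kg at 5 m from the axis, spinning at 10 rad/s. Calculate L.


Given: m = 10 kg, r = 5 m, omega = 10 rad/s
For a point mass: I = m*r^2
I = 10*5^2 = 10*25 = 250
L = I*omega = 250*10
L = 2500 kg*m^2/s

2500 kg*m^2/s


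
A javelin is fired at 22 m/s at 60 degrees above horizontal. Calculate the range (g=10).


Given: v0 = 22 m/s, theta = 60 deg, g = 10 m/s^2
sin(2*60) = sin(120) = sqrt(3)/2
Using R = v0^2 * sin(2*theta) / g
R = 22^2 * (sqrt(3)/2) / 10
R = 484 * sqrt(3) / 20
R = 121/5*sqrt(3) m

121/5*sqrt(3) m


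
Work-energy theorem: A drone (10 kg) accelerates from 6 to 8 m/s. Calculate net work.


Given: m = 10 kg, v0 = 6 m/s, v = 8 m/s
Using W = (1/2)*m*(v^2 - v0^2)
v^2 = 8^2 = 64
v0^2 = 6^2 = 36
v^2 - v0^2 = 64 - 36 = 28
W = (1/2)*10*28 = 140 J

140 J


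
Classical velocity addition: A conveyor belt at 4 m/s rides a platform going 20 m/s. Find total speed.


Given: object velocity = 4 m/s, platform velocity = 20 m/s (same direction)
Using classical velocity addition: v_total = v_object + v_platform
v_total = 4 + 20
v_total = 24 m/s

24 m/s


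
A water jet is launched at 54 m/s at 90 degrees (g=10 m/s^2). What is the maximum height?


Given: v0 = 54 m/s, theta = 90 deg, g = 10 m/s^2
sin^2(90) = 1
Using H = v0^2 * sin^2(theta) / (2*g)
H = 54^2 * 1 / (2*10)
H = 2916 * 1 / 20
H = 2916 / 20
H = 729/5 m

729/5 m


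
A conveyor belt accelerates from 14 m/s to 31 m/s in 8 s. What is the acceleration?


Given: initial velocity v0 = 14 m/s, final velocity v = 31 m/s, time t = 8 s
Using a = (v - v0) / t
a = (31 - 14) / 8
a = 17 / 8
a = 17/8 m/s^2

17/8 m/s^2


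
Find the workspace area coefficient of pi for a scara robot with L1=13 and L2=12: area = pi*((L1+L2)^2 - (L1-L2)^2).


Given: L1 = 13, L2 = 12
(L1+L2)^2 = (25)^2 = 625
(L1-L2)^2 = (1)^2 = 1
Difference = 625 - 1 = 624
This equals 4*L1*L2 = 4*13*12 = 624
Workspace area = 624*pi

624


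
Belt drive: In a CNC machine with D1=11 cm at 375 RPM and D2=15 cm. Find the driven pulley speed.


Given: D1 = 11 cm, w1 = 375 RPM, D2 = 15 cm
Using D1*w1 = D2*w2
w2 = D1*w1 / D2
w2 = 11*375 / 15
w2 = 4125 / 15
w2 = 275 RPM

275 RPM


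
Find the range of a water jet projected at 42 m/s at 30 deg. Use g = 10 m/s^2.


Given: v0 = 42 m/s, theta = 30 deg, g = 10 m/s^2
sin(2*30) = sin(60) = sqrt(3)/2
Using R = v0^2 * sin(2*theta) / g
R = 42^2 * (sqrt(3)/2) / 10
R = 1764 * sqrt(3) / 20
R = 441/5*sqrt(3) m

441/5*sqrt(3) m


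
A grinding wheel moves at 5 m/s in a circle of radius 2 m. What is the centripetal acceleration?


Given: v = 5 m/s, r = 2 m
Using a_c = v^2 / r
a_c = 5^2 / 2
a_c = 25 / 2
a_c = 25/2 m/s^2

25/2 m/s^2


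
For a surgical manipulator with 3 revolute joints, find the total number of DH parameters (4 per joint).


Given: 3 joints, 4 DH parameters per joint (d, theta, a, alpha)
Total DH parameters = number_of_joints * 4
Total = 3 * 4
Total = 12

12


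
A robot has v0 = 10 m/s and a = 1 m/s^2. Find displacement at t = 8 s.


Given: v0 = 10 m/s, a = 1 m/s^2, t = 8 s
Using s = v0*t + (1/2)*a*t^2
s = 10*8 + (1/2)*1*8^2
s = 80 + (1/2)*64
s = 80 + 32
s = 112

112 m


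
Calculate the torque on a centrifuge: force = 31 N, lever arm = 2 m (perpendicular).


Given: F = 31 N, r = 2 m, angle = 90 deg (perpendicular)
Using tau = F * r * sin(90)
sin(90) = 1
tau = 31 * 2 * 1
tau = 62 Nm

62 Nm


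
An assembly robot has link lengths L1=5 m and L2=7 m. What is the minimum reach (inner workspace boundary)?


Given: L1 = 5 m, L2 = 7 m
For a 2-link planar arm, min reach = |L1 - L2| (second link folded back)
Min reach = |5 - 7|
Min reach = 2 m

2 m
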